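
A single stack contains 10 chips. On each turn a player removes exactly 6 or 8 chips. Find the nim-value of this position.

Build the Grundy sequence with g(k) = mex{g(k−s) : s ∈ {6, 8}, s ≤ k}:
g(0) = mex{} = 0
g(1) = mex{} = 0
g(2) = mex{} = 0
g(3) = mex{} = 0
g(4) = mex{} = 0
g(5) = mex{} = 0
g(6) = mex{0} = 1
g(7) = mex{0} = 1
g(8) = mex{0} = 1
g(9) = mex{0} = 1
g(10) = mex{0} = 1
So g(10) = 1.

1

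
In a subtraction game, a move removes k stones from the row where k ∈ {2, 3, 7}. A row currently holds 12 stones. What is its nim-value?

1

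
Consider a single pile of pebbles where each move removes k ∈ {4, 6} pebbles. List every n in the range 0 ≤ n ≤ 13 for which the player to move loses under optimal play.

0, 1, 2, 3, 10, 11, 12, 13

Build the Grundy sequence with g(k) = mex{g(k−s) : s ∈ {4, 6}, s ≤ k}:
k:     0  1  2  3  4  5  6  7  8  9 10 11 12 13
g(k):  0  0  0  0  1  1  1  1  2  2  0  0  0  0
The P-positions (g = 0) in 0..13 are 0, 1, 2, 3, 10, 11, 12, 13.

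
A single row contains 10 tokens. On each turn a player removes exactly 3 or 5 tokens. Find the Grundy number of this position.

Build the Grundy sequence with g(k) = mex{g(k−s) : s ∈ {3, 5}, s ≤ k}:
k:     0  1  2  3  4  5  6  7  8  9 10
g(k):  0  0  0  1  1  1  2  2  0  0  0
So g(10) = 0.

0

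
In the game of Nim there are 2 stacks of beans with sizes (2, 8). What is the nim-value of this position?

10

Compute the nim-sum pairwise:
2 ^ 8 = 10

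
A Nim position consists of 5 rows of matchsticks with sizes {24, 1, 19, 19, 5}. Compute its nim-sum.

28

Nim-sum: 24 XOR 1 XOR 19 XOR 19 XOR 5 = 28.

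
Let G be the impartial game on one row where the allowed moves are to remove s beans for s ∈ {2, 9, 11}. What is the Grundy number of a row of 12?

Grundy values for subtraction set {2, 9, 11}:
g(0) = mex{} = 0
g(1) = mex{} = 0
g(2) = mex{0} = 1
g(3) = mex{0} = 1
g(4) = mex{1} = 0
g(5) = mex{1} = 0
g(6) = mex{0} = 1
g(7) = mex{0} = 1
g(8) = mex{1} = 0
g(9) = mex{0,1} = 2
g(10) = mex{0} = 1
g(11) = mex{0,1,2} = 3
g(12) = mex{0,1} = 2
So g(12) = 2.

2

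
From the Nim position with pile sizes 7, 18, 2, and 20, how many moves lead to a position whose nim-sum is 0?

3

Nim-sum: 7 ^ 18 ^ 2 ^ 20 = 3.
The overall nim-sum is X = 3. A pile of size p has a winning move iff p XOR X < p (reduce it to p XOR X).
  7: 7 XOR 3 = 4 < 7 — winning move (to 4).
  18: 18 XOR 3 = 17 < 18 — winning move (to 17).
  2: 2 XOR 3 = 1 < 2 — winning move (to 1).
  20: 20 XOR 3 = 23 ≥ 20 — no move.
That gives 3 winning moves.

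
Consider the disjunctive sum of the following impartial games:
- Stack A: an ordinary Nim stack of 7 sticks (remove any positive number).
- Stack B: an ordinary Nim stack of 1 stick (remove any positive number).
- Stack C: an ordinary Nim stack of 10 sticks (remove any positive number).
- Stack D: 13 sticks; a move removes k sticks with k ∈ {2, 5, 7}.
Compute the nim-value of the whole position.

Stack A is a plain Nim stack of size 7, so its Grundy value is 7.
Stack B is a plain Nim stack of size 1, so its Grundy value is 1.
Stack C is a plain Nim stack of size 10, so its Grundy value is 10.
Grundy values for stack D (subtraction set {2, 5, 7}):
k:     0  1  2  3  4  5  6  7  8  9 10 11 12 13
g(k):  0  0  1  1  0  2  1  3  2  2  0  3  1  0
So g(13) = 0.
The value of a disjunctive sum is the nim-sum of the parts.
Combined value = 7 ⊕ 1 ⊕ 10 ⊕ 0 = 12.

12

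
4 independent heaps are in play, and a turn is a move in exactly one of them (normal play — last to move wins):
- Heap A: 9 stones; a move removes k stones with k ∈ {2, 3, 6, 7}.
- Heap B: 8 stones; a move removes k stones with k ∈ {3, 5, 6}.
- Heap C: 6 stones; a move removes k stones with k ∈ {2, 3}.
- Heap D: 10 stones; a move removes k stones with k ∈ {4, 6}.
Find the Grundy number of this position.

2

Grundy values for heap A (subtraction set {2, 3, 6, 7}):
g(0) = mex{} = 0
g(1) = mex{} = 0
g(2) = mex{0} = 1
g(3) = mex{0} = 1
g(4) = mex{0,1} = 2
g(5) = mex{1} = 0
g(6) = mex{0,1,2} = 3
g(7) = mex{0,2} = 1
g(8) = mex{0,1,3} = 2
g(9) = mex{1,3} = 0
So g(9) = 0.
Build the Grundy sequence for heap B with g(k) = mex{g(k−s) : s ∈ {3, 5, 6}, s ≤ k}:
k:     0  1  2  3  4  5  6  7  8
g(k):  0  0  0  1  1  1  2  2  2
So g(8) = 2.
For heap C, compute g(0), g(1), … with moves {2, 3}:
g(0) = mex{} = 0
g(1) = mex{} = 0
g(2) = mex{0} = 1
g(3) = mex{0} = 1
g(4) = mex{0,1} = 2
g(5) = mex{1} = 0
g(6) = mex{1,2} = 0
So g(6) = 0.
For heap D, compute g(0), g(1), … with moves {4, 6}:
k:     0  1  2  3  4  5  6  7  8  9 10
g(k):  0  0  0  0  1  1  1  1  2  2  0
So g(10) = 0.
The value of a disjunctive sum is the nim-sum of the parts.
Combined value = 0 ⊕ 2 ⊕ 0 ⊕ 0 = 2.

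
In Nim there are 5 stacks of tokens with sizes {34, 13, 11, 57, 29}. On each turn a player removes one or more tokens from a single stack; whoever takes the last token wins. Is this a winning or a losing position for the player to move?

Losing position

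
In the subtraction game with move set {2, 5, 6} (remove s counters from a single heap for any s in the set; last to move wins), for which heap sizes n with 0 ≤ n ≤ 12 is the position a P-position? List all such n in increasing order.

0, 1, 4, 8, 11, 12

Compute g(0), g(1), … for moves {2, 5, 6}:
g(0) = mex{} = 0
g(1) = mex{} = 0
g(2) = mex{0} = 1
g(3) = mex{0} = 1
g(4) = mex{1} = 0
g(5) = mex{0,1} = 2
g(6) = mex{0} = 1
g(7) = mex{0,1,2} = 3
g(8) = mex{1} = 0
g(9) = mex{0,1,3} = 2
g(10) = mex{0,2} = 1
g(11) = mex{1,2} = 0
g(12) = mex{1,3} = 0
The P-positions (g = 0) in 0..12 are 0, 1, 4, 8, 11, 12.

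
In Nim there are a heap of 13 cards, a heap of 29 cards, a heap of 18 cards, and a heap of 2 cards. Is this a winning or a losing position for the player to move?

Losing position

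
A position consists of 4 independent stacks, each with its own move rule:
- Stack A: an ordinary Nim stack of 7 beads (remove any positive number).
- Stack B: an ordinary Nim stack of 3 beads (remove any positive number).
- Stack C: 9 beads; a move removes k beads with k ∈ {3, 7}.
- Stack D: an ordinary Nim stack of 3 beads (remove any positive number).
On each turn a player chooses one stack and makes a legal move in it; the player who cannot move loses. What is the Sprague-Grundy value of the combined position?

6

Stack A is a plain Nim stack of size 7, so its Grundy value is 7.
Stack B is a plain Nim stack of size 3, so its Grundy value is 3.
For stack C, compute g(0), g(1), … with moves {3, 7}:
g(0) = mex{} = 0
g(1) = mex{} = 0
g(2) = mex{} = 0
g(3) = mex{0} = 1
g(4) = mex{0} = 1
g(5) = mex{0} = 1
g(6) = mex{1} = 0
g(7) = mex{0,1} = 2
g(8) = mex{0,1} = 2
g(9) = mex{0} = 1
So g(9) = 1.
Stack D is a plain Nim stack of size 3, so its Grundy value is 3.
The value of a disjunctive sum is the nim-sum of the parts.
Combined value = 7 ⊕ 3 ⊕ 1 ⊕ 3 = 6.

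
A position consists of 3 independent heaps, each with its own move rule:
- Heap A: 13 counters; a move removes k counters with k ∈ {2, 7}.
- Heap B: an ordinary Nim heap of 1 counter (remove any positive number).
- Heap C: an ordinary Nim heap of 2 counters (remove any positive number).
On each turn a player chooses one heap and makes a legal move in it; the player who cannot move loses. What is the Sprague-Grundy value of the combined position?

For heap A, compute g(0), g(1), … with moves {2, 7}:
k:     0  1  2  3  4  5  6  7  8  9 10 11 12 13
g(k):  0  0  1  1  0  0  1  1  2  0  0  1  1  0
So g(13) = 0.
Heap B is a plain Nim heap of size 1, so its Grundy value is 1.
Heap C is a plain Nim heap of size 2, so its Grundy value is 2.
The value of a disjunctive sum is the nim-sum of the parts.
Combined value = 0 XOR 1 XOR 2 = 3.

3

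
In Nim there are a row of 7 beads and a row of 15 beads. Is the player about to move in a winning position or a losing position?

Compute the nim-sum pairwise:
7 ^ 15 = 8
The nim-sum is 8 ≠ 0, so this is an N-position: the player to move can win.

Winning position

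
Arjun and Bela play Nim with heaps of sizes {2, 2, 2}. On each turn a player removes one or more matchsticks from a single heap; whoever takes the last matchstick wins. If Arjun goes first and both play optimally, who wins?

Arjun wins

Nim-sum: 2 ⊕ 2 ⊕ 2 = 2.
The nim-sum is 2 ≠ 0, so this is an N-position: the player to move can win; Arjun has a winning move.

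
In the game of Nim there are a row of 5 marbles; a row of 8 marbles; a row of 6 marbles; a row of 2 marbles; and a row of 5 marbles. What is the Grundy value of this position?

Nim-sum: 5 XOR 8 XOR 6 XOR 2 XOR 5 = 12.

12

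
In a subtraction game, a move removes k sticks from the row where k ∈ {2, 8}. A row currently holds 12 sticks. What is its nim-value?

Grundy values for subtraction set {2, 8}:
k:     0  1  2  3  4  5  6  7  8  9 10 11 12
g(k):  0  0  1  1  0  0  1  1  2  2  0  0  1
So g(12) = 1.

1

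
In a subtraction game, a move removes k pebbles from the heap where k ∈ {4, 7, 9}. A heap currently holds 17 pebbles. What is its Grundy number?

Build the Grundy sequence with g(k) = mex{g(k−s) : s ∈ {4, 7, 9}, s ≤ k}:
k:     0  1  2  3  4  5  6  7  8  9 10 11 12 13 14 15 16 17
g(k):  0  0  0  0  1  1  1  1  2  2  2  2  3  0  0  0  0  1
So g(17) = 1.

1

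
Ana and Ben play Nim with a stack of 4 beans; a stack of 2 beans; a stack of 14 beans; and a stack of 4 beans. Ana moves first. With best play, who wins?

Ana wins

Compute the nim-sum pairwise:
4 XOR 2 = 6
6 XOR 14 = 8
8 XOR 4 = 12
The nim-sum is 12 ≠ 0, so this is an N-position: the player to move can win; Ana has a winning move.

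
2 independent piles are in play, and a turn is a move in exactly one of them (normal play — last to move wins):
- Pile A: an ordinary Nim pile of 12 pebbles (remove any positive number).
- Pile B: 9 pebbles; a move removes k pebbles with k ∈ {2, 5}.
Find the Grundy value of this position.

13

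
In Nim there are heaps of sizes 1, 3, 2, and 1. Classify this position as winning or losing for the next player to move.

Compute the nim-sum pairwise:
1 ⊕ 3 = 2
2 ⊕ 2 = 0
0 ⊕ 1 = 1
The nim-sum is 1 ≠ 0, so this is an N-position: the player to move can win.

Winning position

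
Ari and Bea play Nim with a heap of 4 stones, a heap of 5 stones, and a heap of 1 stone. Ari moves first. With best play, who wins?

In binary:
  100  (4)
  101  (5)
  001  (1)
  ---
  000  (0)
The nim-sum is 0, so this is a P-position: the player to move is in a losing position under optimal play; Ari is about to move from it and so loses — Bea wins.

Bea wins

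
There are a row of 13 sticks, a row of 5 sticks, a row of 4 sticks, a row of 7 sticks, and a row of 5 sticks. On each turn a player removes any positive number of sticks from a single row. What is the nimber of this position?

14

In binary:
  1101  (13)
  0101  (5)
  0100  (4)
  0111  (7)
  0101  (5)
  ----
  1110  (14)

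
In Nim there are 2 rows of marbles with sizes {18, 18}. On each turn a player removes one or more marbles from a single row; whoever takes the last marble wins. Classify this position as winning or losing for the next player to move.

Losing position

Nim-sum: 18 XOR 18 = 0.
The nim-sum is 0, so this is a P-position: the player to move is in a losing position under optimal play.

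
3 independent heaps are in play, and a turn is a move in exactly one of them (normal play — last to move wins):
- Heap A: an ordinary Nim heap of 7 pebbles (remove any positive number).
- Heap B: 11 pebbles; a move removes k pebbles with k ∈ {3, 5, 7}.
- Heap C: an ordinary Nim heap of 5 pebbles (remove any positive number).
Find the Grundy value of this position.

Heap A is a plain Nim heap of size 7, so its Grundy value is 7.
Grundy values for heap B (subtraction set {3, 5, 7}):
k:     0  1  2  3  4  5  6  7  8  9 10 11
g(k):  0  0  0  1  1  1  2  2  2  3  0  0
So g(11) = 0.
Heap C is a plain Nim heap of size 5, so its Grundy value is 5.
The value of a disjunctive sum is the nim-sum of the parts.
Combined value = 7 XOR 0 XOR 5 = 2.

2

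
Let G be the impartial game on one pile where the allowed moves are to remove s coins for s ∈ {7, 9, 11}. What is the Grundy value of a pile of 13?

Compute g(0), g(1), … for moves {7, 9, 11}:
g(0) = mex{} = 0
g(1) = mex{} = 0
g(2) = mex{} = 0
g(3) = mex{} = 0
g(4) = mex{} = 0
g(5) = mex{} = 0
g(6) = mex{} = 0
g(7) = mex{0} = 1
g(8) = mex{0} = 1
g(9) = mex{0} = 1
g(10) = mex{0} = 1
g(11) = mex{0} = 1
g(12) = mex{0} = 1
g(13) = mex{0} = 1
So g(13) = 1.

1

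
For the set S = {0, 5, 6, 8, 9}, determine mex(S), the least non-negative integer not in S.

0 is in the set but 1 is not, so the mex is 1.

1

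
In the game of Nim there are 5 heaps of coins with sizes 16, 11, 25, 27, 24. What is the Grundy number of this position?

Nim-sum: 16 XOR 11 XOR 25 XOR 27 XOR 24 = 1.

1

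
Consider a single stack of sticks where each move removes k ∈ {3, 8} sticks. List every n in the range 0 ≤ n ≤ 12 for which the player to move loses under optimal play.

0, 1, 2, 6, 7, 11, 12

Compute g(0), g(1), … for moves {3, 8}:
g(0) = mex{} = 0
g(1) = mex{} = 0
g(2) = mex{} = 0
g(3) = mex{0} = 1
g(4) = mex{0} = 1
g(5) = mex{0} = 1
g(6) = mex{1} = 0
g(7) = mex{1} = 0
g(8) = mex{0,1} = 2
g(9) = mex{0} = 1
g(10) = mex{0} = 1
g(11) = mex{1,2} = 0
g(12) = mex{1} = 0
The P-positions (g = 0) in 0..12 are 0, 1, 2, 6, 7, 11, 12.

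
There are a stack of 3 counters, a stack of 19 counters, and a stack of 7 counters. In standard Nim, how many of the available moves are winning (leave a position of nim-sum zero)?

Write each in binary and XOR column by column:
  00011  (3)
  10011  (19)
  00111  (7)
  -----
  10111  (23)
The overall nim-sum is X = 23. A stack of size p has a winning move iff p XOR X < p (reduce it to p XOR X).
  3: 3 XOR 23 = 20 ≥ 3 — no move.
  19: 19 XOR 23 = 4 < 19 — winning move (to 4).
  7: 7 XOR 23 = 16 ≥ 7 — no move.
That gives 1 winning move.

1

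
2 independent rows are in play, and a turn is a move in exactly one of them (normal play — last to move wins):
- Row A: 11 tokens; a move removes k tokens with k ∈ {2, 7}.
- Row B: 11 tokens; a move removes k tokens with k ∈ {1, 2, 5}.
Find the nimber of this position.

Grundy values for row A (subtraction set {2, 7}):
k:     0  1  2  3  4  5  6  7  8  9 10 11
g(k):  0  0  1  1  0  0  1  1  2  0  0  1
So g(11) = 1.
Build the Grundy sequence for row B with g(k) = mex{g(k−s) : s ∈ {1, 2, 5}, s ≤ k}:
k:     0  1  2  3  4  5  6  7  8  9 10 11
g(k):  0  1  2  0  1  2  0  1  2  0  1  2
So g(11) = 2.
The value of a disjunctive sum is the nim-sum of the parts.
Combined value = 1 XOR 2 = 3.

3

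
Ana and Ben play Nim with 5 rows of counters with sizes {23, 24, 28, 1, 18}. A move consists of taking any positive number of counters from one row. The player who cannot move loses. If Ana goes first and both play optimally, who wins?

Write each in binary and XOR column by column:
  10111  (23)
  11000  (24)
  11100  (28)
  00001  (1)
  10010  (18)
  -----
  00000  (0)
The nim-sum is 0, so this is a P-position: the player to move is in a losing position under optimal play; Ana is about to move from it and so loses — Ben wins.

Ben wins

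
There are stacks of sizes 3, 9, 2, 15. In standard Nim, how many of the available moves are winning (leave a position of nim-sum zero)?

1

Compute the nim-sum pairwise:
3 ⊕ 9 = 10
10 ⊕ 2 = 8
8 ⊕ 15 = 7
The overall nim-sum is X = 7. A stack of size p has a winning move iff p XOR X < p (reduce it to p XOR X).
  3: 3 XOR 7 = 4 ≥ 3 — no move.
  9: 9 XOR 7 = 14 ≥ 9 — no move.
  2: 2 XOR 7 = 5 ≥ 2 — no move.
  15: 15 XOR 7 = 8 < 15 — winning move (to 8).
That gives 1 winning move.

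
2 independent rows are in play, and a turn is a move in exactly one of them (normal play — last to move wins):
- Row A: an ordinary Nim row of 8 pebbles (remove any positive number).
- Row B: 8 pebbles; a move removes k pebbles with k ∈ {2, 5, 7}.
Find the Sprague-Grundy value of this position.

Row A is a plain Nim row of size 8, so its Grundy value is 8.
Grundy values for row B (subtraction set {2, 5, 7}):
g(0) = mex{} = 0
g(1) = mex{} = 0
g(2) = mex{0} = 1
g(3) = mex{0} = 1
g(4) = mex{1} = 0
g(5) = mex{0,1} = 2
g(6) = mex{0} = 1
g(7) = mex{0,1,2} = 3
g(8) = mex{0,1} = 2
So g(8) = 2.
The value of a disjunctive sum is the nim-sum of the parts.
Combined value = 8 XOR 2 = 10.

10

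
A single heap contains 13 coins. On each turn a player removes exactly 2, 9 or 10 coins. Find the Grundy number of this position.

2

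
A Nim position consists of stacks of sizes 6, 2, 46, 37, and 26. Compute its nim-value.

21

Bitwise XOR of the heap sizes:
  000110  (6)
  000010  (2)
  101110  (46)
  100101  (37)
  011010  (26)
  ------
  010101  (21)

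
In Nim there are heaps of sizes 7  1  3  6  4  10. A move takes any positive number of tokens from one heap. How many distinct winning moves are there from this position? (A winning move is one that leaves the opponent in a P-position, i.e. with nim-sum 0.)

Compute the nim-sum pairwise:
7 XOR 1 = 6
6 XOR 3 = 5
5 XOR 6 = 3
3 XOR 4 = 7
7 XOR 10 = 13
The overall nim-sum is X = 13. A heap of size p has a winning move iff p XOR X < p (reduce it to p XOR X).
  7: 7 XOR 13 = 10 ≥ 7 — no move.
  1: 1 XOR 13 = 12 ≥ 1 — no move.
  3: 3 XOR 13 = 14 ≥ 3 — no move.
  6: 6 XOR 13 = 11 ≥ 6 — no move.
  4: 4 XOR 13 = 9 ≥ 4 — no move.
  10: 10 XOR 13 = 7 < 10 — winning move (to 7).
That gives 1 winning move.

1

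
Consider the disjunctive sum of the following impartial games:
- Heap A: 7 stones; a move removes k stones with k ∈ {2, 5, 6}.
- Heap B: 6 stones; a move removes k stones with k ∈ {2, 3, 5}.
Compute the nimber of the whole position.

For heap A, compute g(0), g(1), … with moves {2, 5, 6}:
k:     0  1  2  3  4  5  6  7
g(k):  0  0  1  1  0  2  1  3
So g(7) = 3.
Grundy values for heap B (subtraction set {2, 3, 5}):
g(0) = mex{} = 0
g(1) = mex{} = 0
g(2) = mex{0} = 1
g(3) = mex{0} = 1
g(4) = mex{0,1} = 2
g(5) = mex{0,1} = 2
g(6) = mex{0,1,2} = 3
So g(6) = 3.
By the Sprague-Grundy theorem, the Grundy value of a sum of independent games is the XOR of the component values.
Combined value = 3 ⊕ 3 = 0.

0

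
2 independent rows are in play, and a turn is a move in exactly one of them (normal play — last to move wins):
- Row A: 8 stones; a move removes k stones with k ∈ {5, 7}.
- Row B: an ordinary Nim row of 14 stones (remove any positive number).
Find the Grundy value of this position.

Build the Grundy sequence for row A with g(k) = mex{g(k−s) : s ∈ {5, 7}, s ≤ k}:
k:     0  1  2  3  4  5  6  7  8
g(k):  0  0  0  0  0  1  1  1  1
So g(8) = 1.
Row B is a plain Nim row of size 14, so its Grundy value is 14.
The value of a disjunctive sum is the nim-sum of the parts.
Combined value = 1 ⊕ 14 = 15.

15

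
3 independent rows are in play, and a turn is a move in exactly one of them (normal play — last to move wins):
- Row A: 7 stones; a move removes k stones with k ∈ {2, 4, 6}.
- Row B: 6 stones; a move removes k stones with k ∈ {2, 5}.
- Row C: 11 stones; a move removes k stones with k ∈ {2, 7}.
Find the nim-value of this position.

For row A, compute g(0), g(1), … with moves {2, 4, 6}:
k:     0  1  2  3  4  5  6  7
g(k):  0  0  1  1  2  2  3  3
So g(7) = 3.
Grundy values for row B (subtraction set {2, 5}):
g(0) = mex{} = 0
g(1) = mex{} = 0
g(2) = mex{0} = 1
g(3) = mex{0} = 1
g(4) = mex{1} = 0
g(5) = mex{0,1} = 2
g(6) = mex{0} = 1
So g(6) = 1.
For row C, compute g(0), g(1), … with moves {2, 7}:
g(0) = mex{} = 0
g(1) = mex{} = 0
g(2) = mex{0} = 1
g(3) = mex{0} = 1
g(4) = mex{1} = 0
g(5) = mex{1} = 0
g(6) = mex{0} = 1
g(7) = mex{0} = 1
g(8) = mex{0,1} = 2
g(9) = mex{1} = 0
g(10) = mex{1,2} = 0
g(11) = mex{0} = 1
So g(11) = 1.
The value of a disjunctive sum is the nim-sum of the parts.
Combined value = 3 XOR 1 XOR 1 = 3.

3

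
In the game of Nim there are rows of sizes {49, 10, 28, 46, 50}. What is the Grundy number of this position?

59

Bitwise XOR of the heap sizes:
  110001  (49)
  001010  (10)
  011100  (28)
  101110  (46)
  110010  (50)
  ------
  111011  (59)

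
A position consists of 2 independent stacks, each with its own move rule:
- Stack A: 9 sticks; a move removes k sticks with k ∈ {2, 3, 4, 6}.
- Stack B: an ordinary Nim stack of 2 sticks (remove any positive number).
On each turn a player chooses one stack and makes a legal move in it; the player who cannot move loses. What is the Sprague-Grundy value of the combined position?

For stack A, compute g(0), g(1), … with moves {2, 3, 4, 6}:
g(0) = mex{} = 0
g(1) = mex{} = 0
g(2) = mex{0} = 1
g(3) = mex{0} = 1
g(4) = mex{0,1} = 2
g(5) = mex{0,1} = 2
g(6) = mex{0,1,2} = 3
g(7) = mex{0,1,2} = 3
g(8) = mex{1,2,3} = 0
g(9) = mex{1,2,3} = 0
So g(9) = 0.
Stack B is a plain Nim stack of size 2, so its Grundy value is 2.
By the Sprague-Grundy theorem, the Grundy value of a sum of independent games is the XOR of the component values.
Combined value = 0 ⊕ 2 = 2.

2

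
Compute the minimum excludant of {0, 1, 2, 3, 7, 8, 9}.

4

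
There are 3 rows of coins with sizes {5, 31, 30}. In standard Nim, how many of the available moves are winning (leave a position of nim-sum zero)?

Nim-sum: 5 XOR 31 XOR 30 = 4.
The overall nim-sum is X = 4. A row of size p has a winning move iff p XOR X < p (reduce it to p XOR X).
  5: 5 XOR 4 = 1 < 5 — winning move (to 1).
  31: 31 XOR 4 = 27 < 31 — winning move (to 27).
  30: 30 XOR 4 = 26 < 30 — winning move (to 26).
That gives 3 winning moves.

3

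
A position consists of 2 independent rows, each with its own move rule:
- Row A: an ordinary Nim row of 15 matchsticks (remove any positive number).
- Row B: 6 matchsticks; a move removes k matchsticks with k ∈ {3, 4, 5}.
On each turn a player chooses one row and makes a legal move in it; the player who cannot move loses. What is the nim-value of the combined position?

Row A is a plain Nim row of size 15, so its Grundy value is 15.
For row B, compute g(0), g(1), … with moves {3, 4, 5}:
g(0) = mex{} = 0
g(1) = mex{} = 0
g(2) = mex{} = 0
g(3) = mex{0} = 1
g(4) = mex{0} = 1
g(5) = mex{0} = 1
g(6) = mex{0,1} = 2
So g(6) = 2.
By the Sprague-Grundy theorem, the Grundy value of a sum of independent games is the XOR of the component values.
Combined value = 15 XOR 2 = 13.

13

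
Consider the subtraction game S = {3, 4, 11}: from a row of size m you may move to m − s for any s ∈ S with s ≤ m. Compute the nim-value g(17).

1

Grundy values for subtraction set {3, 4, 11}:
k:     0  1  2  3  4  5  6  7  8  9 10 11 12 13 14 15 16 17
g(k):  0  0  0  1  1  1  2  0  0  0  1  1  1  2  0  0  0  1
So g(17) = 1.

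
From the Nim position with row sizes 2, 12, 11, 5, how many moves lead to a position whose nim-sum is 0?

0

Compute the nim-sum pairwise:
2 XOR 12 = 14
14 XOR 11 = 5
5 XOR 5 = 0
The nim-sum is already 0, so every move leaves a nonzero nim-sum — there are no winning moves.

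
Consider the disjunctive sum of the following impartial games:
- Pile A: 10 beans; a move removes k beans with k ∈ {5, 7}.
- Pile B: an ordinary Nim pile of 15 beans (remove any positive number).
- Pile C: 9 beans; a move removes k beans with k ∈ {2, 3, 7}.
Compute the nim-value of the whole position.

For pile A, compute g(0), g(1), … with moves {5, 7}:
g(0) = mex{} = 0
g(1) = mex{} = 0
g(2) = mex{} = 0
g(3) = mex{} = 0
g(4) = mex{} = 0
g(5) = mex{0} = 1
g(6) = mex{0} = 1
g(7) = mex{0} = 1
g(8) = mex{0} = 1
g(9) = mex{0} = 1
g(10) = mex{0,1} = 2
So g(10) = 2.
Pile B is a plain Nim pile of size 15, so its Grundy value is 15.
Grundy values for pile C (subtraction set {2, 3, 7}):
k:     0  1  2  3  4  5  6  7  8  9
g(k):  0  0  1  1  2  0  0  1  1  2
So g(9) = 2.
The value of a disjunctive sum is the nim-sum of the parts.
Combined value = 2 ⊕ 15 ⊕ 2 = 15.

15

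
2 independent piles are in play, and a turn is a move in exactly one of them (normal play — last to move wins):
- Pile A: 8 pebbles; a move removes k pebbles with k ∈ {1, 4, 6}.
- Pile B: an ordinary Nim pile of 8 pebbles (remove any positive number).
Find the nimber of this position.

9

Build the Grundy sequence for pile A with g(k) = mex{g(k−s) : s ∈ {1, 4, 6}, s ≤ k}:
k:     0  1  2  3  4  5  6  7  8
g(k):  0  1  0  1  2  0  1  0  1
So g(8) = 1.
Pile B is a plain Nim pile of size 8, so its Grundy value is 8.
The value of a disjunctive sum is the nim-sum of the parts.
Combined value = 1 XOR 8 = 9.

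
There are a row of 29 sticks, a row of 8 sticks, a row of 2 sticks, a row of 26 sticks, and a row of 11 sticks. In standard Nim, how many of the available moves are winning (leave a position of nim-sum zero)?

1

Bitwise XOR of the heap sizes:
  11101  (29)
  01000  (8)
  00010  (2)
  11010  (26)
  01011  (11)
  -----
  00110  (6)
The overall nim-sum is X = 6. A row of size p has a winning move iff p XOR X < p (reduce it to p XOR X).
  29: 29 XOR 6 = 27 < 29 — winning move (to 27).
  8: 8 XOR 6 = 14 ≥ 8 — no move.
  2: 2 XOR 6 = 4 ≥ 2 — no move.
  26: 26 XOR 6 = 28 ≥ 26 — no move.
  11: 11 XOR 6 = 13 ≥ 11 — no move.
That gives 1 winning move.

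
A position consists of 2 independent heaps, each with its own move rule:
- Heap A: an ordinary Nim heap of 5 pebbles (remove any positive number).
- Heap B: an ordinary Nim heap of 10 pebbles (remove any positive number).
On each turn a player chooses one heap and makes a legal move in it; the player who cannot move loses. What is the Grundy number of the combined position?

Heap A is a plain Nim heap of size 5, so its Grundy value is 5.
Heap B is a plain Nim heap of size 10, so its Grundy value is 10.
The value of a disjunctive sum is the nim-sum of the parts.
Combined value = 5 ⊕ 10 = 15.

15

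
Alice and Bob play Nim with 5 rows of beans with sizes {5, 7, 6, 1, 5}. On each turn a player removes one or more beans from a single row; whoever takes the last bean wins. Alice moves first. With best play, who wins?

Bob wins

Bitwise XOR of the heap sizes:
  101  (5)
  111  (7)
  110  (6)
  001  (1)
  101  (5)
  ---
  000  (0)
The nim-sum is 0, so this is a P-position: the player to move is in a losing position under optimal play; Alice is about to move from it and so loses — Bob wins.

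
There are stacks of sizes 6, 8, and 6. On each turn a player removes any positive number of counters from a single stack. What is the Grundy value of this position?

Bitwise XOR of the heap sizes:
  0110  (6)
  1000  (8)
  0110  (6)
  ----
  1000  (8)

8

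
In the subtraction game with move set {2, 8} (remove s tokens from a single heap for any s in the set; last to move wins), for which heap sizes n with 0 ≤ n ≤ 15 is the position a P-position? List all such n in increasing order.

Compute g(0), g(1), … for moves {2, 8}:
k:     0  1  2  3  4  5  6  7  8  9 10 11 12 13 14 15
g(k):  0  0  1  1  0  0  1  1  2  2  0  0  1  1  0  0
The P-positions (g = 0) in 0..15 are 0, 1, 4, 5, 10, 11, 14, 15.

0, 1, 4, 5, 10, 11, 14, 15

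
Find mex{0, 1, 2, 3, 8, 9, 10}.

The values 0, 1, 2, 3 are all present; 4 is the first non-negative integer missing from the set.

4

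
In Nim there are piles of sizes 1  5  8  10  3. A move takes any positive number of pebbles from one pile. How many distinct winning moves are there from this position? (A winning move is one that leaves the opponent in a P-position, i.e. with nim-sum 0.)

1

Compute the nim-sum pairwise:
1 XOR 5 = 4
4 XOR 8 = 12
12 XOR 10 = 6
6 XOR 3 = 5
The overall nim-sum is X = 5. A pile of size p has a winning move iff p XOR X < p (reduce it to p XOR X).
  1: 1 XOR 5 = 4 ≥ 1 — no move.
  5: 5 XOR 5 = 0 < 5 — winning move (to 0).
  8: 8 XOR 5 = 13 ≥ 8 — no move.
  10: 10 XOR 5 = 15 ≥ 10 — no move.
  3: 3 XOR 5 = 6 ≥ 3 — no move.
That gives 1 winning move.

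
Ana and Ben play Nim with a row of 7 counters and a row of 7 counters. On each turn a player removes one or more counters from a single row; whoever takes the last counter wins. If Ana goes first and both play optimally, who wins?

Ben wins

Bitwise XOR of the heap sizes:
  111  (7)
  111  (7)
  ---
  000  (0)
The nim-sum is 0, so this is a P-position: the player to move is in a losing position under optimal play; Ana is about to move from it and so loses — Ben wins.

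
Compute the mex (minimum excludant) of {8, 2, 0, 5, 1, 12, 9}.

3

The values 0, 1, 2 are all present; 3 is the first non-negative integer missing from the set.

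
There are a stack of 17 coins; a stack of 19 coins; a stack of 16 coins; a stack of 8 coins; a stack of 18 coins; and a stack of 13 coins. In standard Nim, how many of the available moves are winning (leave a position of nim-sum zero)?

Compute the nim-sum pairwise:
17 XOR 19 = 2
2 XOR 16 = 18
18 XOR 8 = 26
26 XOR 18 = 8
8 XOR 13 = 5
The overall nim-sum is X = 5. A stack of size p has a winning move iff p XOR X < p (reduce it to p XOR X).
  17: 17 XOR 5 = 20 ≥ 17 — no move.
  19: 19 XOR 5 = 22 ≥ 19 — no move.
  16: 16 XOR 5 = 21 ≥ 16 — no move.
  8: 8 XOR 5 = 13 ≥ 8 — no move.
  18: 18 XOR 5 = 23 ≥ 18 — no move.
  13: 13 XOR 5 = 8 < 13 — winning move (to 8).
That gives 1 winning move.

1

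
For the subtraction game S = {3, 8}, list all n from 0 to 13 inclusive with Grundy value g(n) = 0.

Compute g(0), g(1), … for moves {3, 8}:
g(0) = mex{} = 0
g(1) = mex{} = 0
g(2) = mex{} = 0
g(3) = mex{0} = 1
g(4) = mex{0} = 1
g(5) = mex{0} = 1
g(6) = mex{1} = 0
g(7) = mex{1} = 0
g(8) = mex{0,1} = 2
g(9) = mex{0} = 1
g(10) = mex{0} = 1
g(11) = mex{1,2} = 0
g(12) = mex{1} = 0
g(13) = mex{1} = 0
The P-positions (g = 0) in 0..13 are 0, 1, 2, 6, 7, 11, 12, 13.

0, 1, 2, 6, 7, 11, 12, 13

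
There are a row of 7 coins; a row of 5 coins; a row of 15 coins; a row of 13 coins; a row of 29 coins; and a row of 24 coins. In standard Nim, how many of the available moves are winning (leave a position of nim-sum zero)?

Nim-sum: 7 ^ 5 ^ 15 ^ 13 ^ 29 ^ 24 = 5.
The overall nim-sum is X = 5. A row of size p has a winning move iff p XOR X < p (reduce it to p XOR X).
  7: 7 XOR 5 = 2 < 7 — winning move (to 2).
  5: 5 XOR 5 = 0 < 5 — winning move (to 0).
  15: 15 XOR 5 = 10 < 15 — winning move (to 10).
  13: 13 XOR 5 = 8 < 13 — winning move (to 8).
  29: 29 XOR 5 = 24 < 29 — winning move (to 24).
  24: 24 XOR 5 = 29 ≥ 24 — no move.
That gives 5 winning moves.

5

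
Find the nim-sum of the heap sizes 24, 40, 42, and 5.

31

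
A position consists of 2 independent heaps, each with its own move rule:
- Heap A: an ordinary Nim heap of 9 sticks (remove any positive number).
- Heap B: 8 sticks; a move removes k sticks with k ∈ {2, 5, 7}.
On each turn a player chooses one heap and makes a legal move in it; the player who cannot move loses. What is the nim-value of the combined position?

11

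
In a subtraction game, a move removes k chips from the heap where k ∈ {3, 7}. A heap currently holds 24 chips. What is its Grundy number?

Grundy values for subtraction set {3, 7}:
k:     0  1  2  3  4  5  6  7  8  9 10 11 12 13 14 15 16 17 18 19 20 21 22 23 24
g(k):  0  0  0  1  1  1  0  2  2  1  0  0  0  1  1  1  0  2  2  1  0  0  0  1  1
So g(24) = 1.

1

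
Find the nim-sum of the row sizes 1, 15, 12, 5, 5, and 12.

Write each in binary and XOR column by column:
  0001  (1)
  1111  (15)
  1100  (12)
  0101  (5)
  0101  (5)
  1100  (12)
  ----
  1110  (14)

14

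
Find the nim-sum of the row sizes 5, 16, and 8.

29

Nim-sum: 5 ⊕ 16 ⊕ 8 = 29.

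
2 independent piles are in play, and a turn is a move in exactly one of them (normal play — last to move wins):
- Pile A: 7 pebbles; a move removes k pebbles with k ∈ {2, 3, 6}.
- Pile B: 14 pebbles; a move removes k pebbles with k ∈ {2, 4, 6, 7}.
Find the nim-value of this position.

Grundy values for pile A (subtraction set {2, 3, 6}):
g(0) = mex{} = 0
g(1) = mex{} = 0
g(2) = mex{0} = 1
g(3) = mex{0} = 1
g(4) = mex{0,1} = 2
g(5) = mex{1} = 0
g(6) = mex{0,1,2} = 3
g(7) = mex{0,2} = 1
So g(7) = 1.
For pile B, compute g(0), g(1), … with moves {2, 4, 6, 7}:
k:     0  1  2  3  4  5  6  7  8  9 10 11 12 13 14
g(k):  0  0  1  1  2  2  3  3  4  0  0  1  1  2  2
So g(14) = 2.
The value of a disjunctive sum is the nim-sum of the parts.
Combined value = 1 XOR 2 = 3.

3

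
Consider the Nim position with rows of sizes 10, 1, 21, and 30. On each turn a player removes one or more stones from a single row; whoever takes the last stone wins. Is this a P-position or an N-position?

Compute the nim-sum pairwise:
10 ⊕ 1 = 11
11 ⊕ 21 = 30
30 ⊕ 30 = 0
The nim-sum is 0, so this is a P-position: the player to move is in a losing position under optimal play.

P-position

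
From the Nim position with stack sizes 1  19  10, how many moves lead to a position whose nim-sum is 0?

Nim-sum: 1 ⊕ 19 ⊕ 10 = 24.
The overall nim-sum is X = 24. A stack of size p has a winning move iff p XOR X < p (reduce it to p XOR X).
  1: 1 XOR 24 = 25 ≥ 1 — no move.
  19: 19 XOR 24 = 11 < 19 — winning move (to 11).
  10: 10 XOR 24 = 18 ≥ 10 — no move.
That gives 1 winning move.

1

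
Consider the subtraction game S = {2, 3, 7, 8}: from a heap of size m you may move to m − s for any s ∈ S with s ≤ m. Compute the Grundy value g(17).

1

Build the Grundy sequence with g(k) = mex{g(k−s) : s ∈ {2, 3, 7, 8}, s ≤ k}:
k:     0  1  2  3  4  5  6  7  8  9 10 11 12 13 14 15 16 17
g(k):  0  0  1  1  2  0  0  1  1  2  0  0  1  1  2  0  0  1
So g(17) = 1.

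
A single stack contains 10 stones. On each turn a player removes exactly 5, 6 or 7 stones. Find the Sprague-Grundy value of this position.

2

Grundy values for subtraction set {5, 6, 7}:
k:     0  1  2  3  4  5  6  7  8  9 10
g(k):  0  0  0  0  0  1  1  1  1  1  2
So g(10) = 2.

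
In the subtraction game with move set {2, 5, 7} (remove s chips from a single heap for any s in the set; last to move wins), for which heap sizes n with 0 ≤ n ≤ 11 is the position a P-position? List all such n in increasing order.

0, 1, 4, 10

Build the Grundy sequence with g(k) = mex{g(k−s) : s ∈ {2, 5, 7}, s ≤ k}:
k:     0  1  2  3  4  5  6  7  8  9 10 11
g(k):  0  0  1  1  0  2  1  3  2  2  0  3
The P-positions (g = 0) in 0..11 are 0, 1, 4, 10.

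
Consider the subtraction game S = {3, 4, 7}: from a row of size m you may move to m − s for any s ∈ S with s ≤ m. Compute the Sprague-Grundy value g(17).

Grundy values for subtraction set {3, 4, 7}:
k:     0  1  2  3  4  5  6  7  8  9 10 11 12 13 14 15 16 17
g(k):  0  0  0  1  1  1  2  2  2  3  0  0  0  1  1  1  2  2
So g(17) = 2.

2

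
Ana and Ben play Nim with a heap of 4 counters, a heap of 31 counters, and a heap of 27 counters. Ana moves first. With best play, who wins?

Write each in binary and XOR column by column:
  00100  (4)
  11111  (31)
  11011  (27)
  -----
  00000  (0)
The nim-sum is 0, so this is a P-position: the player to move is in a losing position under optimal play; Ana is about to move from it and so loses — Ben wins.

Ben wins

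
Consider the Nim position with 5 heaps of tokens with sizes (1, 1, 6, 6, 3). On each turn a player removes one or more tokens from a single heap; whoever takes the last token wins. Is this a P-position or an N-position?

Write each in binary and XOR column by column:
  001  (1)
  001  (1)
  110  (6)
  110  (6)
  011  (3)
  ---
  011  (3)
The nim-sum is 3 ≠ 0, so this is an N-position: the player to move can win.

N-position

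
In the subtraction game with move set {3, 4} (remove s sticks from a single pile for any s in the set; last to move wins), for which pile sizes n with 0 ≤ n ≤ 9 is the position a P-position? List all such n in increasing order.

0, 1, 2, 7, 8, 9

Compute g(0), g(1), … for moves {3, 4}:
k:     0  1  2  3  4  5  6  7  8  9
g(k):  0  0  0  1  1  1  2  0  0  0
The P-positions (g = 0) in 0..9 are 0, 1, 2, 7, 8, 9.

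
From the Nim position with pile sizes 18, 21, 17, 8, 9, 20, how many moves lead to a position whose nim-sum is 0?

1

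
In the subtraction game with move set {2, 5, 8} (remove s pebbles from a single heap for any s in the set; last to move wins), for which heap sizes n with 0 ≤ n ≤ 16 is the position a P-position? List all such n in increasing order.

Compute g(0), g(1), … for moves {2, 5, 8}:
k:     0  1  2  3  4  5  6  7  8  9 10 11 12 13 14 15 16
g(k):  0  0  1  1  0  2  1  0  2  1  0  0  1  1  0  2  1
The P-positions (g = 0) in 0..16 are 0, 1, 4, 7, 10, 11, 14.

0, 1, 4, 7, 10, 11, 14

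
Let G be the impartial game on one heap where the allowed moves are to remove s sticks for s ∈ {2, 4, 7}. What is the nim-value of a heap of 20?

1

Compute g(0), g(1), … for moves {2, 4, 7}:
k:     0  1  2  3  4  5  6  7  8  9 10 11 12 13 14 15 16 17 18 19 20
g(k):  0  0  1  1  2  2  0  3  1  0  2  1  0  2  1  0  2  1  0  2  1
So g(20) = 1.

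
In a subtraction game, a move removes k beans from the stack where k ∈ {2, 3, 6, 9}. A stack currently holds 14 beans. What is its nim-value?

Build the Grundy sequence with g(k) = mex{g(k−s) : s ∈ {2, 3, 6, 9}, s ≤ k}:
k:     0  1  2  3  4  5  6  7  8  9 10 11 12 13 14
g(k):  0  0  1  1  2  0  3  1  2  2  3  3  0  0  1
So g(14) = 1.

1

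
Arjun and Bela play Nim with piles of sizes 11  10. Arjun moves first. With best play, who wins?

Arjun wins

Bitwise XOR of the heap sizes:
  1011  (11)
  1010  (10)
  ----
  0001  (1)
The nim-sum is 1 ≠ 0, so this is an N-position: the player to move can win; Arjun has a winning move.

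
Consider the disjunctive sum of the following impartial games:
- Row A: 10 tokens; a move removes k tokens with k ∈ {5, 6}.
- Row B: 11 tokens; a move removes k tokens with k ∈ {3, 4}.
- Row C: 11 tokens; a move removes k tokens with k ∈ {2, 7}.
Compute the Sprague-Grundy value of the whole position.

2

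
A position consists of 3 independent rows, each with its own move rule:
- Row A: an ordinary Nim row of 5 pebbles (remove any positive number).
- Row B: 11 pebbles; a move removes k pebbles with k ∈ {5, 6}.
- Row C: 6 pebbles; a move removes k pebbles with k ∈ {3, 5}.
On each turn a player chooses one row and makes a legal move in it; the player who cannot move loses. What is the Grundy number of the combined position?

7

Row A is a plain Nim row of size 5, so its Grundy value is 5.
Build the Grundy sequence for row B with g(k) = mex{g(k−s) : s ∈ {5, 6}, s ≤ k}:
g(0) = mex{} = 0
g(1) = mex{} = 0
g(2) = mex{} = 0
g(3) = mex{} = 0
g(4) = mex{} = 0
g(5) = mex{0} = 1
g(6) = mex{0} = 1
g(7) = mex{0} = 1
g(8) = mex{0} = 1
g(9) = mex{0} = 1
g(10) = mex{0,1} = 2
g(11) = mex{1} = 0
So g(11) = 0.
Build the Grundy sequence for row C with g(k) = mex{g(k−s) : s ∈ {3, 5}, s ≤ k}:
k:     0  1  2  3  4  5  6
g(k):  0  0  0  1  1  1  2
So g(6) = 2.
By the Sprague-Grundy theorem, the Grundy value of a sum of independent games is the XOR of the component values.
Combined value = 5 ⊕ 0 ⊕ 2 = 7.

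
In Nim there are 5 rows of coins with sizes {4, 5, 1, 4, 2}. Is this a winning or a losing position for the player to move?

Winning position

Compute the nim-sum pairwise:
4 XOR 5 = 1
1 XOR 1 = 0
0 XOR 4 = 4
4 XOR 2 = 6
The nim-sum is 6 ≠ 0, so this is an N-position: the player to move can win.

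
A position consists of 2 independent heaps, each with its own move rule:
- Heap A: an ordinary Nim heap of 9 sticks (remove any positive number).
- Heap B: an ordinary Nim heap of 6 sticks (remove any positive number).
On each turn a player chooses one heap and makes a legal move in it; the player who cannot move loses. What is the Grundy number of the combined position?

Heap A is a plain Nim heap of size 9, so its Grundy value is 9.
Heap B is a plain Nim heap of size 6, so its Grundy value is 6.
The value of a disjunctive sum is the nim-sum of the parts.
Combined value = 9 ⊕ 6 = 15.

15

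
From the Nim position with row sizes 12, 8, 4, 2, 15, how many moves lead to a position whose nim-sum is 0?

3

Nim-sum: 12 ⊕ 8 ⊕ 4 ⊕ 2 ⊕ 15 = 13.
The overall nim-sum is X = 13. A row of size p has a winning move iff p XOR X < p (reduce it to p XOR X).
  12: 12 XOR 13 = 1 < 12 — winning move (to 1).
  8: 8 XOR 13 = 5 < 8 — winning move (to 5).
  4: 4 XOR 13 = 9 ≥ 4 — no move.
  2: 2 XOR 13 = 15 ≥ 2 — no move.
  15: 15 XOR 13 = 2 < 15 — winning move (to 2).
That gives 3 winning moves.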